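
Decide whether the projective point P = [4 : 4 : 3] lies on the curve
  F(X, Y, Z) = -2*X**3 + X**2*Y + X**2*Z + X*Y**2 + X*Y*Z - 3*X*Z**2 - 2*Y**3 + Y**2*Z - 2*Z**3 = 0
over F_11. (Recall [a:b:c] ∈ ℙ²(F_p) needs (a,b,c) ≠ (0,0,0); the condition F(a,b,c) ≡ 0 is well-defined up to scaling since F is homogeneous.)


F(4,4,3) ≡ 8 (mod 11); P is NOT on the curve.

Evaluate F(4, 4, 3) term-by-term (mod 11).
  -2*X**3 ↦ -2·64·1·1 = -128
  X**2*Y ↦ 1·16·4·1 = 64
  X**2*Z ↦ 1·16·1·3 = 48
  X*Y**2 ↦ 1·4·16·1 = 64
  X*Y*Z ↦ 1·4·4·3 = 48
  -3*X*Z**2 ↦ -3·4·1·9 = -108
  -2*Y**3 ↦ -2·1·64·1 = -128
  Y**2*Z ↦ 1·1·16·3 = 48
  -2*Z**3 ↦ -2·1·1·27 = -54
Sum: F(4, 4, 3) = (-128) + (64) + (48) + (64) + (48) + (-108) + (-128) + (48) + (-54) = -146.
Reducing mod 11: -146 ≡ 8 (mod 11).
Since F(a, b, c) ≡ 8 ≠ 0 (mod 11), P does NOT lie on the curve.


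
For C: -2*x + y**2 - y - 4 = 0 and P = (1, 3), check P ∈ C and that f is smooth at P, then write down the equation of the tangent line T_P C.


Tangent line at P: -2*x + 5*y - 13 = 0.

Step 1: f(1, 3) = 0, so P lies on C.
Step 2: partial derivatives
  f_x(x, y) = -2, f_y(x, y) = 2*y - 1.
  f_x(P) = -2, f_y(P) = 5 (gradient nonzero, so P is smooth).
Step 3: tangent line at P: -2·(x − 1) + 5·(y − 3) = 0.
Expanding: -2*x + 5*y - 13 = 0.


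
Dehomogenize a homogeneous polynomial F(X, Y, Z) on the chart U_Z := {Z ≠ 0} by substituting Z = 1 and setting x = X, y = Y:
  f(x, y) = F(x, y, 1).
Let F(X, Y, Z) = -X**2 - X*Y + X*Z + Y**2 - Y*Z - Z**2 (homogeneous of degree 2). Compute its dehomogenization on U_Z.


f(x, y) = -x**2 - x*y + x + y**2 - y - 1

On U_Z we set Z = 1. Each monomial c·X^i·Y^j·Z^k in F becomes c·x^i·y^j·1^k = c·x^i·y^j.
Substituting Z = 1: F(X, Y, 1) = -x**2 - x*y + x + y**2 - y - 1.
Note: deg(f) ≤ deg(F) = 2; strict inequality happens when F is divisible by Z (lost terms).


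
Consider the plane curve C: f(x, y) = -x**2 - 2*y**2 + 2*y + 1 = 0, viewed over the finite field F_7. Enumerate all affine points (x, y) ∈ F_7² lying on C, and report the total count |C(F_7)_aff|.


Affine F_7-points: {(1, 0), (1, 1), (2, 2), (2, 6), (5, 2), (5, 6), (6, 0), (6, 1)}; count = 8.

For each of the 49 pairs (x, y) ∈ F_7², evaluate f(x, y) mod 7. Record the zeros.
  x = 0: [0↦1, 1↦1, 2↦4, 3↦3, 4↦5, 5↦3, 6↦4]  zeros at y ∈ ∅
  x = 1: [0↦0, 1↦0, 2↦3, 3↦2, 4↦4, 5↦2, 6↦3]  zeros at y ∈ {0, 1}
  x = 2: [0↦4, 1↦4, 2↦0, 3↦6, 4↦1, 5↦6, 6↦0]  zeros at y ∈ {2, 6}
  x = 3: [0↦6, 1↦6, 2↦2, 3↦1, 4↦3, 5↦1, 6↦2]  zeros at y ∈ ∅
  x = 4: [0↦6, 1↦6, 2↦2, 3↦1, 4↦3, 5↦1, 6↦2]  zeros at y ∈ ∅
  x = 5: [0↦4, 1↦4, 2↦0, 3↦6, 4↦1, 5↦6, 6↦0]  zeros at y ∈ {2, 6}
  x = 6: [0↦0, 1↦0, 2↦3, 3↦2, 4↦4, 5↦2, 6↦3]  zeros at y ∈ {0, 1}
Collecting zeros: affine points = {(1, 0), (1, 1), (2, 2), (2, 6), (5, 2), (5, 6), (6, 0), (6, 1)}.
Total count |C(F_7)_aff| = 8.


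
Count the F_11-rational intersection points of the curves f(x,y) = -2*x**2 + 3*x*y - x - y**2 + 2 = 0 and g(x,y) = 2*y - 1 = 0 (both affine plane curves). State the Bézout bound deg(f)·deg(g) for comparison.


Common zeros: ∅; count = 0; Bézout bound = 2.

deg(f) = 2, deg(g) = 1, so Bézout bound = 2.
Scan x ∈ F_11. For each x, list the y ∈ F_11 with f(x, y) ≡ 0 and those with g(x, y) ≡ 0 (mod 11); the common zeros in that column are the intersection.
  x = 0: f ≡ 0 at y ∈ ∅; g ≡ 0 at y ∈ {6}; common: ∅.
  x = 1: f ≡ 0 at y ∈ {5, 9}; g ≡ 0 at y ∈ {6}; common: ∅.
  x = 2: f ≡ 0 at y ∈ {2, 4}; g ≡ 0 at y ∈ {6}; common: ∅.
  x = 3: f ≡ 0 at y ∈ {1, 8}; g ≡ 0 at y ∈ {6}; common: ∅.
  x = 4: f ≡ 0 at y ∈ ∅; g ≡ 0 at y ∈ {6}; common: ∅.
  x = 5: f ≡ 0 at y ∈ ∅; g ≡ 0 at y ∈ {6}; common: ∅.
  x = 6: f ≡ 0 at y ∈ {2, 5}; g ≡ 0 at y ∈ {6}; common: ∅.
  x = 7: f ≡ 0 at y ∈ ∅; g ≡ 0 at y ∈ {6}; common: ∅.
  x = 8: f ≡ 0 at y ∈ ∅; g ≡ 0 at y ∈ {6}; common: ∅.
  x = 9: f ≡ 0 at y ∈ {1, 4}; g ≡ 0 at y ∈ {6}; common: ∅.
  x = 10: f ≡ 0 at y ∈ ∅; g ≡ 0 at y ∈ {6}; common: ∅.
Collecting: common zeros = ∅, so the count is 0.
Comparison with the Bézout bound: 0 ≤ 2 = deg(f)·deg(g), as expected for curves with no common component (the affine F_11-count falls short of the bound because intersections may lie at infinity, over extension fields, or carry multiplicity).


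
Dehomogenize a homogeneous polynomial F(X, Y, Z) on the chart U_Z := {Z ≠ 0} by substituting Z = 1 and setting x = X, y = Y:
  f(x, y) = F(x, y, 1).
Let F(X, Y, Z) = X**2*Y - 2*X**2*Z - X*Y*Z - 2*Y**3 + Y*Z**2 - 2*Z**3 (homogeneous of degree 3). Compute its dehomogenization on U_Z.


f(x, y) = x**2*y - 2*x**2 - x*y - 2*y**3 + y - 2

On U_Z we set Z = 1. Each monomial c·X^i·Y^j·Z^k in F becomes c·x^i·y^j·1^k = c·x^i·y^j.
Substituting Z = 1: F(X, Y, 1) = x**2*y - 2*x**2 - x*y - 2*y**3 + y - 2.
Note: deg(f) ≤ deg(F) = 3; strict inequality happens when F is divisible by Z (lost terms).


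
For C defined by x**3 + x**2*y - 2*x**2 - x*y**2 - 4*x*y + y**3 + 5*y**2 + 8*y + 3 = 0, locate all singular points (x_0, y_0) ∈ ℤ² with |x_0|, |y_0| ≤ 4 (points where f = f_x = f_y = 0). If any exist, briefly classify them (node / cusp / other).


Singular points: {(1, -1)}; classification: cusp.

Compute partial derivatives:
  f_x = 3*x**2 + 2*x*y - 4*x - y**2 - 4*y.
  f_y = x**2 - 2*x*y - 4*x + 3*y**2 + 10*y + 8.
Scan x_0 ∈ {−4, ..., 4}. For each x_0, f_y(x_0, y) is a polynomial in y; find its integer roots y ∈ {−4, ..., 4}, then test f_x and f at those candidates.
  x = -4: f_y(-4, y) = 3*y**2 + 18*y + 40; no integer root y with |y| ≤ 4.
  x = -3: f_y(-3, y) = 3*y**2 + 16*y + 29; no integer root y with |y| ≤ 4.
  x = -2: f_y(-2, y) = 3*y**2 + 14*y + 20; no integer root y with |y| ≤ 4.
  x = -1: f_y(-1, y) = 3*y**2 + 12*y + 13; no integer root y with |y| ≤ 4.
  x = 0: f_y(0, y) = 3*y**2 + 10*y + 8; vanishes at y ∈ {-2}. (0, -2): f_x = 4 ≠ 0.
  x = 1: f_y(1, y) = 3*y**2 + 8*y + 5; vanishes at y ∈ {-1}. (1, -1): f_x = 0, f = 0 — SINGULAR.
  x = 2: f_y(2, y) = 3*y**2 + 6*y + 4; no integer root y with |y| ≤ 4.
  x = 3: f_y(3, y) = 3*y**2 + 4*y + 5; no integer root y with |y| ≤ 4.
  x = 4: f_y(4, y) = 3*y**2 + 2*y + 8; no integer root y with |y| ≤ 4.
Only singular point on the grid: (1, -1).
Classify: substitute x = 1 + u, y = -1 + v and expand: f = u**3 + u**2*v - u*v**2 + v**3 + v**2.
No constant or linear terms (consistent with a singular point). Quadratic part: v**2. Cubic part: u**3 + u**2*v - u*v**2 + v**3.
The quadratic part v**2 is a perfect square, so there is a single (double) tangent line v = 0, i.e. y = -1. Restricting the cubic part to that line (v = 0) leaves u**3 ≠ 0, so f is not divisible by v and the branch is v² ≈ -u**3 to lowest order — this is a cusp.
Classification: cusp.


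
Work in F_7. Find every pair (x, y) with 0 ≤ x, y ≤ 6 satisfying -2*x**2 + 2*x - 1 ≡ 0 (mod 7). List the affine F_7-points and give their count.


Affine F_7-points: ∅; count = 0.

For each of the 49 pairs (x, y) ∈ F_7², evaluate f(x, y) mod 7. Record the zeros.
  x = 0: [0↦6, 1↦6, 2↦6, 3↦6, 4↦6, 5↦6, 6↦6]  zeros at y ∈ ∅
  x = 1: [0↦6, 1↦6, 2↦6, 3↦6, 4↦6, 5↦6, 6↦6]  zeros at y ∈ ∅
  x = 2: [0↦2, 1↦2, 2↦2, 3↦2, 4↦2, 5↦2, 6↦2]  zeros at y ∈ ∅
  x = 3: [0↦1, 1↦1, 2↦1, 3↦1, 4↦1, 5↦1, 6↦1]  zeros at y ∈ ∅
  x = 4: [0↦3, 1↦3, 2↦3, 3↦3, 4↦3, 5↦3, 6↦3]  zeros at y ∈ ∅
  x = 5: [0↦1, 1↦1, 2↦1, 3↦1, 4↦1, 5↦1, 6↦1]  zeros at y ∈ ∅
  x = 6: [0↦2, 1↦2, 2↦2, 3↦2, 4↦2, 5↦2, 6↦2]  zeros at y ∈ ∅
Collecting zeros: affine points = ∅.
Total count |C(F_7)_aff| = 0.


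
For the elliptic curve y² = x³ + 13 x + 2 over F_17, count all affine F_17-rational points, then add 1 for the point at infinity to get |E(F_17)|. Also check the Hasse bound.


Affine points = {(0, 6), (0, 11), (1, 4), (1, 13), (2, 6), (2, 11), (3, 0), (4, 4), (4, 13), (9, 7), (9, 10), (12, 4), (12, 13), (14, 2), (14, 15), (15, 6), (15, 11)}; affine count = 17; |E(F_17)| = 18.

Discriminant check: Δ ∝ 4a³ + 27b² = 4·13³ + 27·2² = 4·2197 + 27·4 ≡ 5 (mod 17). Nonzero ⇒ E is nonsingular.
For each x ∈ F_17, compute rhs = x³ + 13·x + 2 mod 17, then count y ∈ F_17 with y² ≡ rhs.
  x = 0: rhs = 2, matching y values: 6, 11 (2 points).
  x = 1: rhs = 16, matching y values: 4, 13 (2 points).
  x = 2: rhs = 2, matching y values: 6, 11 (2 points).
  x = 3: rhs = 0, matching y values: 0 (1 points).
  x = 4: rhs = 16, matching y values: 4, 13 (2 points).
  x = 5: rhs = 5, matching y values: none (0 points).
  x = 6: rhs = 7, matching y values: none (0 points).
  x = 7: rhs = 11, matching y values: none (0 points).
  x = 8: rhs = 6, matching y values: none (0 points).
  x = 9: rhs = 15, matching y values: 7, 10 (2 points).
  x = 10: rhs = 10, matching y values: none (0 points).
  x = 11: rhs = 14, matching y values: none (0 points).
  x = 12: rhs = 16, matching y values: 4, 13 (2 points).
  x = 13: rhs = 5, matching y values: none (0 points).
  x = 14: rhs = 4, matching y values: 2, 15 (2 points).
  x = 15: rhs = 2, matching y values: 6, 11 (2 points).
  x = 16: rhs = 5, matching y values: none (0 points).
Total affine count: 17.
Full point count |E(F_17)| = 17 + 1 = 18.
Hasse bound: |18 − (17+1)| = |0| = 0 ≤ 2√17 ≈ 8.2462 ✓.


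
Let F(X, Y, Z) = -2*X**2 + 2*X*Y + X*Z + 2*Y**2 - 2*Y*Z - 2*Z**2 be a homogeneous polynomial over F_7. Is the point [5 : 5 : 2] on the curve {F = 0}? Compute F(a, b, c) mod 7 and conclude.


F(5,5,2) ≡ 4 (mod 7); P is NOT on the curve.

Evaluate F(5, 5, 2) term-by-term (mod 7).
  -2*X**2 ↦ -2·25·1·1 = -50
  2*X*Y ↦ 2·5·5·1 = 50
  X*Z ↦ 1·5·1·2 = 10
  2*Y**2 ↦ 2·1·25·1 = 50
  -2*Y*Z ↦ -2·1·5·2 = -20
  -2*Z**2 ↦ -2·1·1·4 = -8
Sum: F(5, 5, 2) = (-50) + (50) + (10) + (50) + (-20) + (-8) = 32.
Reducing mod 7: 32 ≡ 4 (mod 7).
Since F(a, b, c) ≡ 4 ≠ 0 (mod 7), P does NOT lie on the curve.


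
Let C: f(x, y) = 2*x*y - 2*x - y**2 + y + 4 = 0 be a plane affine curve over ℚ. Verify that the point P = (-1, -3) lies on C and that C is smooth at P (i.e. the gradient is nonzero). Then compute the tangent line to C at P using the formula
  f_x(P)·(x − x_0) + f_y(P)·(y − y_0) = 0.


Tangent line at P: -8*x + 5*y + 7 = 0.

Step 1: f(-1, -3) = 0, so P lies on C.
Step 2: partial derivatives
  f_x(x, y) = 2*y - 2, f_y(x, y) = 2*x - 2*y + 1.
  f_x(P) = -8, f_y(P) = 5 (gradient nonzero, so P is smooth).
Step 3: tangent line at P: -8·(x − -1) + 5·(y − -3) = 0.
Expanding: -8*x + 5*y + 7 = 0.


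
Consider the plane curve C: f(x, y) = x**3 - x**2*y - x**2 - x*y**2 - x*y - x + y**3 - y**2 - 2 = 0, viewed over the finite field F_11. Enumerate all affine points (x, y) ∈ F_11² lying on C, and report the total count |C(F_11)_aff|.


Affine F_11-points: {(1, 3), (2, 0), (2, 7), (3, 5), (4, 7), (5, 9), (6, 4), (6, 5), (6, 9), (8, 5), (10, 9)}; count = 11.

For each of the 121 pairs (x, y) ∈ F_11², evaluate f(x, y) mod 11. Record the zeros.
  x = 0: [0↦9, 1↦9, 2↦2, 3↦5, 4↦2, 5↦10, 6↦2, 7↦6, 8↦6, 9↦8, 10↦7]  zeros at y ∈ ∅
  x = 1: [0↦8, 1↦5, 2↦4, 3↦0, 4↦10, 5↦7, 6↦8, 7↦8, 8↦2, 9↦7, 10↦7]  zeros at y ∈ {3}
  x = 2: [0↦0, 1↦3, 2↦6, 3↦4, 4↦3, 5↦9, 6↦6, 7↦0, 8↦8, 9↦3, 10↦2]  zeros at y ∈ {0, 7}
  x = 3: [0↦2, 1↦9, 2↦3, 3↦1, 4↦9, 5↦0, 6↦2, 7↦10, 8↦8, 9↦2, 10↦9]  zeros at y ∈ {5}
  x = 4: [0↦9, 1↦7, 2↦1, 3↦8, 4↦1, 5↦8, 6↦2, 7↦0, 8↦8, 9↦10, 10↦1]  zeros at y ∈ {7}
  x = 5: [0↦5, 1↦3, 2↦6, 3↦9, 4↦7, 5↦6, 6↦1, 7↦9, 8↦3, 9↦0, 10↦6]  zeros at y ∈ {9}
  x = 6: [0↦7, 1↦3, 2↦2, 3↦10, 4↦0, 5↦0, 6↦5, 7↦10, 8↦10, 9↦0, 10↦8]  zeros at y ∈ {4, 5, 9}
  x = 7: [0↦10, 1↦2, 2↦6, 3↦6, 4↦8, 5↦7, 6↦9, 7↦9, 8↦2, 9↦5, 10↦2]  zeros at y ∈ ∅
  x = 8: [0↦9, 1↦6, 2↦2, 3↦3, 4↦4, 5↦0, 6↦8, 7↦1, 8↦7, 9↦10, 10↦5]  zeros at y ∈ {5}
  x = 9: [0↦10, 1↦10, 2↦7, 3↦7, 4↦5, 5↦7, 6↦8, 7↦3, 8↦9, 9↦10, 10↦1]  zeros at y ∈ ∅
  x = 10: [0↦8, 1↦9, 2↦5, 3↦2, 4↦6, 5↦1, 6↦4, 7↦10, 8↦3, 9↦0, 10↦7]  zeros at y ∈ {9}
Collecting zeros: affine points = {(1, 3), (2, 0), (2, 7), (3, 5), (4, 7), (5, 9), (6, 4), (6, 5), (6, 9), (8, 5), (10, 9)}.
Total count |C(F_11)_aff| = 11.


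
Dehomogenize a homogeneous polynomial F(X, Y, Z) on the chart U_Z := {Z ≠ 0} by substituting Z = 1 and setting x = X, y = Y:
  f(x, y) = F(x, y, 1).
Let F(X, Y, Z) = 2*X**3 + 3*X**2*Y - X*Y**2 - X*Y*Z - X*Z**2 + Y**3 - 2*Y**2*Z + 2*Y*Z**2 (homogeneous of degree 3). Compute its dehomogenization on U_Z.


f(x, y) = 2*x**3 + 3*x**2*y - x*y**2 - x*y - x + y**3 - 2*y**2 + 2*y

On U_Z we set Z = 1. Each monomial c·X^i·Y^j·Z^k in F becomes c·x^i·y^j·1^k = c·x^i·y^j.
Substituting Z = 1: F(X, Y, 1) = 2*x**3 + 3*x**2*y - x*y**2 - x*y - x + y**3 - 2*y**2 + 2*y.
Note: deg(f) ≤ deg(F) = 3; strict inequality happens when F is divisible by Z (lost terms).


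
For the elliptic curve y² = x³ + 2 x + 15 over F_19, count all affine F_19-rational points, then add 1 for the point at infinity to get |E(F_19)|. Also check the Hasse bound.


Affine points = {(4, 7), (4, 12), (5, 6), (5, 13), (7, 7), (7, 12), (8, 7), (8, 12), (10, 3), (10, 16), (11, 0), (12, 0), (15, 0), (16, 1), (16, 18)}; affine count = 15; |E(F_19)| = 16.

Discriminant check: Δ ∝ 4a³ + 27b² = 4·2³ + 27·15² = 4·8 + 27·225 ≡ 8 (mod 19). Nonzero ⇒ E is nonsingular.
For each x ∈ F_19, compute rhs = x³ + 2·x + 15 mod 19, then count y ∈ F_19 with y² ≡ rhs.
  x = 0: rhs = 15, matching y values: none (0 points).
  x = 1: rhs = 18, matching y values: none (0 points).
  x = 2: rhs = 8, matching y values: none (0 points).
  x = 3: rhs = 10, matching y values: none (0 points).
  x = 4: rhs = 11, matching y values: 7, 12 (2 points).
  x = 5: rhs = 17, matching y values: 6, 13 (2 points).
  x = 6: rhs = 15, matching y values: none (0 points).
  x = 7: rhs = 11, matching y values: 7, 12 (2 points).
  x = 8: rhs = 11, matching y values: 7, 12 (2 points).
  x = 9: rhs = 2, matching y values: none (0 points).
  x = 10: rhs = 9, matching y values: 3, 16 (2 points).
  x = 11: rhs = 0, matching y values: 0 (1 points).
  x = 12: rhs = 0, matching y values: 0 (1 points).
  x = 13: rhs = 15, matching y values: none (0 points).
  x = 14: rhs = 13, matching y values: none (0 points).
  x = 15: rhs = 0, matching y values: 0 (1 points).
  x = 16: rhs = 1, matching y values: 1, 18 (2 points).
  x = 17: rhs = 3, matching y values: none (0 points).
  x = 18: rhs = 12, matching y values: none (0 points).
Total affine count: 15.
Full point count |E(F_19)| = 15 + 1 = 16.
Hasse bound: |16 − (19+1)| = |-4| = 4 ≤ 2√19 ≈ 8.7178 ✓.


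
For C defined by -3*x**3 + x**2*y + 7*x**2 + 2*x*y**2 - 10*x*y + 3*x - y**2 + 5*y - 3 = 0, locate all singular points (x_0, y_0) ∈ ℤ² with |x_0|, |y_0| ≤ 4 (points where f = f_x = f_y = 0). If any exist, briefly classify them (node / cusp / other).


Singular points: {(1, 2)}; classification: cusp.

Compute partial derivatives:
  f_x = -9*x**2 + 2*x*y + 14*x + 2*y**2 - 10*y + 3.
  f_y = x**2 + 4*x*y - 10*x - 2*y + 5.
Scan x_0 ∈ {−4, ..., 4}. For each x_0, f_y(x_0, y) is a polynomial in y; find its integer roots y ∈ {−4, ..., 4}, then test f_x and f at those candidates.
  x = -4: f_y(-4, y) = 61 - 18*y; no integer root y with |y| ≤ 4.
  x = -3: f_y(-3, y) = 44 - 14*y; no integer root y with |y| ≤ 4.
  x = -2: f_y(-2, y) = 29 - 10*y; no integer root y with |y| ≤ 4.
  x = -1: f_y(-1, y) = 16 - 6*y; no integer root y with |y| ≤ 4.
  x = 0: f_y(0, y) = 5 - 2*y; no integer root y with |y| ≤ 4.
  x = 1: f_y(1, y) = 2*y - 4; vanishes at y ∈ {2}. (1, 2): f_x = 0, f = 0 — SINGULAR.
  x = 2: f_y(2, y) = 6*y - 11; no integer root y with |y| ≤ 4.
  x = 3: f_y(3, y) = 10*y - 16; no integer root y with |y| ≤ 4.
  x = 4: f_y(4, y) = 14*y - 19; no integer root y with |y| ≤ 4.
Only singular point on the grid: (1, 2).
Classify: substitute x = 1 + u, y = 2 + v and expand: f = -3*u**3 + u**2*v + 2*u*v**2 + v**2.
No constant or linear terms (consistent with a singular point). Quadratic part: v**2. Cubic part: -3*u**3 + u**2*v + 2*u*v**2.
The quadratic part v**2 is a perfect square, so there is a single (double) tangent line v = 0, i.e. y = 2. Restricting the cubic part to that line (v = 0) leaves -3*u**3 ≠ 0, so f is not divisible by v and the branch is v² ≈ 3*u**3 to lowest order — this is a cusp.
Classification: cusp.


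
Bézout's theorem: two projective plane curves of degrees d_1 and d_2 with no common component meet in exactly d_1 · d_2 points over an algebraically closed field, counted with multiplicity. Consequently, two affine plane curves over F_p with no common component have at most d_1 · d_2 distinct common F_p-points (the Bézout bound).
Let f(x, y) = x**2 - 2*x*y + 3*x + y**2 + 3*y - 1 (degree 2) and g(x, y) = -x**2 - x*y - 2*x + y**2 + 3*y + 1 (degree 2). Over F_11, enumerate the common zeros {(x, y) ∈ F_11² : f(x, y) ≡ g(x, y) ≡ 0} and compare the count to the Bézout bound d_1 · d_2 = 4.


Common zeros: {(1, 5)}; count = 1; Bézout bound = 4.

deg(f) = 2, deg(g) = 2, so Bézout bound = 4.
Scan x ∈ F_11. For each x, list the y ∈ F_11 with f(x, y) ≡ 0 and those with g(x, y) ≡ 0 (mod 11); the common zeros in that column are the intersection.
  x = 0: f ≡ 0 at y ∈ ∅; g ≡ 0 at y ∈ {2, 6}; common: ∅.
  x = 1: f ≡ 0 at y ∈ {5}; g ≡ 0 at y ∈ {4, 5}; common: {5}.
  x = 2: f ≡ 0 at y ∈ {2, 10}; g ≡ 0 at y ∈ ∅; common: ∅.
  x = 3: f ≡ 0 at y ∈ ∅; g ≡ 0 at y ∈ {5, 6}; common: ∅.
  x = 4: f ≡ 0 at y ∈ {6, 10}; g ≡ 0 at y ∈ {4, 8}; common: ∅.
  x = 5: f ≡ 0 at y ∈ {1, 6}; g ≡ 0 at y ∈ ∅; common: ∅.
  x = 6: f ≡ 0 at y ∈ {4, 5}; g ≡ 0 at y ∈ ∅; common: ∅.
  x = 7: f ≡ 0 at y ∈ ∅; g ≡ 0 at y ∈ {2}; common: ∅.
  x = 8: f ≡ 0 at y ∈ ∅; g ≡ 0 at y ∈ {8}; common: ∅.
  x = 9: f ≡ 0 at y ∈ ∅; g ≡ 0 at y ∈ ∅; common: ∅.
  x = 10: f ≡ 0 at y ∈ {2, 4}; g ≡ 0 at y ∈ ∅; common: ∅.
Collecting: common zeros = {(1, 5)}, so the count is 1.
Comparison with the Bézout bound: 1 ≤ 4 = deg(f)·deg(g), as expected for curves with no common component (the affine F_11-count falls short of the bound because intersections may lie at infinity, over extension fields, or carry multiplicity).


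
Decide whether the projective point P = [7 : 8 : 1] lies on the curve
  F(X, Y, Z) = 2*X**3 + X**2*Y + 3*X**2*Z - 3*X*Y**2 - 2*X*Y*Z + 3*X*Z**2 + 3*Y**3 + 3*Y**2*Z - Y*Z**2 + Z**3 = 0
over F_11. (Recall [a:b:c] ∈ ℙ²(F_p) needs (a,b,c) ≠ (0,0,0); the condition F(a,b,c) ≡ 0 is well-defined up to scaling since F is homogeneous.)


F(7,8,1) ≡ 4 (mod 11); P is NOT on the curve.

Evaluate F(7, 8, 1) term-by-term (mod 11).
  2*X**3 ↦ 2·343·1·1 = 686
  X**2*Y ↦ 1·49·8·1 = 392
  3*X**2*Z ↦ 3·49·1·1 = 147
  -3*X*Y**2 ↦ -3·7·64·1 = -1344
  -2*X*Y*Z ↦ -2·7·8·1 = -112
  3*X*Z**2 ↦ 3·7·1·1 = 21
  3*Y**3 ↦ 3·1·512·1 = 1536
  3*Y**2*Z ↦ 3·1·64·1 = 192
  -Y*Z**2 ↦ -1·1·8·1 = -8
  Z**3 ↦ 1·1·1·1 = 1
Sum: F(7, 8, 1) = (686) + (392) + (147) + (-1344) + (-112) + (21) + (1536) + (192) + (-8) + (1) = 1511.
Reducing mod 11: 1511 ≡ 4 (mod 11).
Since F(a, b, c) ≡ 4 ≠ 0 (mod 11), P does NOT lie on the curve.


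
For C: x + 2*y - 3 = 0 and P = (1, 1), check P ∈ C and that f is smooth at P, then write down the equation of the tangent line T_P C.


Tangent line at P: x + 2*y - 3 = 0.

Step 1: f(1, 1) = 0, so P lies on C.
Step 2: partial derivatives
  f_x(x, y) = 1, f_y(x, y) = 2.
  f_x(P) = 1, f_y(P) = 2 (gradient nonzero, so P is smooth).
Step 3: tangent line at P: 1·(x − 1) + 2·(y − 1) = 0.
Expanding: x + 2*y - 3 = 0.


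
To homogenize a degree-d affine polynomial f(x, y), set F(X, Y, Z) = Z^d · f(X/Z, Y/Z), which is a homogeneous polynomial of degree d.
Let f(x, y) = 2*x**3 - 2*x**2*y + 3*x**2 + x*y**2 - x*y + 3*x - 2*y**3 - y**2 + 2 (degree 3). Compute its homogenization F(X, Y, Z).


F(X, Y, Z) = 2*X**3 - 2*X**2*Y + 3*X**2*Z + X*Y**2 - X*Y*Z + 3*X*Z**2 - 2*Y**3 - Y**2*Z + 2*Z**3

deg(f) = 3.
Substitute x = X/Z, y = Y/Z into f, then multiply by Z^3.
  monomial 2·x^3·y^0 ↦ 2·X^3·Y^0·Z^0.
  monomial -2·x^2·y^1 ↦ -2·X^2·Y^1·Z^0.
  monomial 3·x^2·y^0 ↦ 3·X^2·Y^0·Z^1.
  monomial 1·x^1·y^2 ↦ 1·X^1·Y^2·Z^0.
  monomial -1·x^1·y^1 ↦ -1·X^1·Y^1·Z^1.
  monomial 3·x^1·y^0 ↦ 3·X^1·Y^0·Z^2.
  monomial -2·x^0·y^3 ↦ -2·X^0·Y^3·Z^0.
  monomial -1·x^0·y^2 ↦ -1·X^0·Y^2·Z^1.
  monomial 2·x^0·y^0 ↦ 2·X^0·Y^0·Z^3.
Collecting: F(X, Y, Z) = 2*X**3 - 2*X**2*Y + 3*X**2*Z + X*Y**2 - X*Y*Z + 3*X*Z**2 - 2*Y**3 - Y**2*Z + 2*Z**3.


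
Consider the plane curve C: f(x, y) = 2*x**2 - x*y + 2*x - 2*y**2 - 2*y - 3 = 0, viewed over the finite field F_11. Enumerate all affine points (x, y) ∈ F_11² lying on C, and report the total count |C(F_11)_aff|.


Affine F_11-points: {(2, 10)}; count = 1.

For each of the 121 pairs (x, y) ∈ F_11², evaluate f(x, y) mod 11. Record the zeros.
  x = 0: [0↦8, 1↦4, 2↦7, 3↦6, 4↦1, 5↦3, 6↦1, 7↦6, 8↦7, 9↦4, 10↦8]  zeros at y ∈ ∅
  x = 1: [0↦1, 1↦7, 2↦9, 3↦7, 4↦1, 5↦2, 6↦10, 7↦3, 8↦3, 9↦10, 10↦2]  zeros at y ∈ ∅
  x = 2: [0↦9, 1↦3, 2↦4, 3↦1, 4↦5, 5↦5, 6↦1, 7↦4, 8↦3, 9↦9, 10↦0]  zeros at y ∈ {10}
  x = 3: [0↦10, 1↦3, 2↦3, 3↦10, 4↦2, 5↦1, 6↦7, 7↦9, 8↦7, 9↦1, 10↦2]  zeros at y ∈ ∅
  x = 4: [0↦4, 1↦7, 2↦6, 3↦1, 4↦3, 5↦1, 6↦6, 7↦7, 8↦4, 9↦8, 10↦8]  zeros at y ∈ ∅
  x = 5: [0↦2, 1↦4, 2↦2, 3↦7, 4↦8, 5↦5, 6↦9, 7↦9, 8↦5, 9↦8, 10↦7]  zeros at y ∈ ∅
  x = 6: [0↦4, 1↦5, 2↦2, 3↦6, 4↦6, 5↦2, 6↦5, 7↦4, 8↦10, 9↦1, 10↦10]  zeros at y ∈ ∅
  x = 7: [0↦10, 1↦10, 2↦6, 3↦9, 4↦8, 5↦3, 6↦5, 7↦3, 8↦8, 9↦9, 10↦6]  zeros at y ∈ ∅
  x = 8: [0↦9, 1↦8, 2↦3, 3↦5, 4↦3, 5↦8, 6↦9, 7↦6, 8↦10, 9↦10, 10↦6]  zeros at y ∈ ∅
  x = 9: [0↦1, 1↦10, 2↦4, 3↦5, 4↦2, 5↦6, 6↦6, 7↦2, 8↦5, 9↦4, 10↦10]  zeros at y ∈ ∅
  x = 10: [0↦8, 1↦5, 2↦9, 3↦9, 4↦5, 5↦8, 6↦7, 7↦2, 8↦4, 9↦2, 10↦7]  zeros at y ∈ ∅
Collecting zeros: affine points = {(2, 10)}.
Total count |C(F_11)_aff| = 1.


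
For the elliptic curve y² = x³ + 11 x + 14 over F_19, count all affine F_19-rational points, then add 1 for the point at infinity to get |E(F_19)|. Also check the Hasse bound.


Affine points = {(1, 8), (1, 11), (2, 5), (2, 14), (3, 6), (3, 13), (5, 2), (5, 17), (6, 7), (6, 12), (7, 4), (7, 15), (8, 5), (8, 14), (9, 5), (9, 14), (13, 6), (13, 13), (14, 9), (14, 10), (15, 1), (15, 18), (16, 7), (16, 12)}; affine count = 24; |E(F_19)| = 25.

Discriminant check: Δ ∝ 4a³ + 27b² = 4·11³ + 27·14² = 4·1331 + 27·196 ≡ 14 (mod 19). Nonzero ⇒ E is nonsingular.
For each x ∈ F_19, compute rhs = x³ + 11·x + 14 mod 19, then count y ∈ F_19 with y² ≡ rhs.
  x = 0: rhs = 14, matching y values: none (0 points).
  x = 1: rhs = 7, matching y values: 8, 11 (2 points).
  x = 2: rhs = 6, matching y values: 5, 14 (2 points).
  x = 3: rhs = 17, matching y values: 6, 13 (2 points).
  x = 4: rhs = 8, matching y values: none (0 points).
  x = 5: rhs = 4, matching y values: 2, 17 (2 points).
  x = 6: rhs = 11, matching y values: 7, 12 (2 points).
  x = 7: rhs = 16, matching y values: 4, 15 (2 points).
  x = 8: rhs = 6, matching y values: 5, 14 (2 points).
  x = 9: rhs = 6, matching y values: 5, 14 (2 points).
  x = 10: rhs = 3, matching y values: none (0 points).
  x = 11: rhs = 3, matching y values: none (0 points).
  x = 12: rhs = 12, matching y values: none (0 points).
  x = 13: rhs = 17, matching y values: 6, 13 (2 points).
  x = 14: rhs = 5, matching y values: 9, 10 (2 points).
  x = 15: rhs = 1, matching y values: 1, 18 (2 points).
  x = 16: rhs = 11, matching y values: 7, 12 (2 points).
  x = 17: rhs = 3, matching y values: none (0 points).
  x = 18: rhs = 2, matching y values: none (0 points).
Total affine count: 24.
Full point count |E(F_19)| = 24 + 1 = 25.
Hasse bound: |25 − (19+1)| = |5| = 5 ≤ 2√19 ≈ 8.7178 ✓.


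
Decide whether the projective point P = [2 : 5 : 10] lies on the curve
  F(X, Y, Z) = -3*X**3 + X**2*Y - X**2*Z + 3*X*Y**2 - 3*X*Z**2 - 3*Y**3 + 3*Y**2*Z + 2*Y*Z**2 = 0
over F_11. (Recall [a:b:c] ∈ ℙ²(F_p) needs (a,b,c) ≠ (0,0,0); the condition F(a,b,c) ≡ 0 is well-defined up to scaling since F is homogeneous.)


F(2,5,10) ≡ 1 (mod 11); P is NOT on the curve.

Evaluate F(2, 5, 10) term-by-term (mod 11).
  -3*X**3 ↦ -3·8·1·1 = -24
  X**2*Y ↦ 1·4·5·1 = 20
  -X**2*Z ↦ -1·4·1·10 = -40
  3*X*Y**2 ↦ 3·2·25·1 = 150
  -3*X*Z**2 ↦ -3·2·1·100 = -600
  -3*Y**3 ↦ -3·1·125·1 = -375
  3*Y**2*Z ↦ 3·1·25·10 = 750
  2*Y*Z**2 ↦ 2·1·5·100 = 1000
Sum: F(2, 5, 10) = (-24) + (20) + (-40) + (150) + (-600) + (-375) + (750) + (1000) = 881.
Reducing mod 11: 881 ≡ 1 (mod 11).
Since F(a, b, c) ≡ 1 ≠ 0 (mod 11), P does NOT lie on the curve.


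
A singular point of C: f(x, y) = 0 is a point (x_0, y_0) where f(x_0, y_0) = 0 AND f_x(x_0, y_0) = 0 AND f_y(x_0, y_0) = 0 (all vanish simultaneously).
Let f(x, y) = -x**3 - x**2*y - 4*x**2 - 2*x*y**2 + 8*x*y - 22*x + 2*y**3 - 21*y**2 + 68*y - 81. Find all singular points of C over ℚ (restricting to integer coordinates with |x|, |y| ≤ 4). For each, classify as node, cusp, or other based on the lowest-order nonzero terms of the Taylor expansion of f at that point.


Singular points: {(-2, 3)}; classification: node.

Compute partial derivatives:
  f_x = -3*x**2 - 2*x*y - 8*x - 2*y**2 + 8*y - 22.
  f_y = -x**2 - 4*x*y + 8*x + 6*y**2 - 42*y + 68.
Scan x_0 ∈ {−4, ..., 4}. For each x_0, f_y(x_0, y) is a polynomial in y; find its integer roots y ∈ {−4, ..., 4}, then test f_x and f at those candidates.
  x = -4: f_y(-4, y) = 6*y**2 - 26*y + 20; vanishes at y ∈ {1}. (-4, 1): f_x = -24 ≠ 0.
  x = -3: f_y(-3, y) = 6*y**2 - 30*y + 35; no integer root y with |y| ≤ 4.
  x = -2: f_y(-2, y) = 6*y**2 - 34*y + 48; vanishes at y ∈ {3}. (-2, 3): f_x = 0, f = 0 — SINGULAR.
  x = -1: f_y(-1, y) = 6*y**2 - 38*y + 59; no integer root y with |y| ≤ 4.
  x = 0: f_y(0, y) = 6*y**2 - 42*y + 68; no integer root y with |y| ≤ 4.
  x = 1: f_y(1, y) = 6*y**2 - 46*y + 75; no integer root y with |y| ≤ 4.
  x = 2: f_y(2, y) = 6*y**2 - 50*y + 80; no integer root y with |y| ≤ 4.
  x = 3: f_y(3, y) = 6*y**2 - 54*y + 83; no integer root y with |y| ≤ 4.
  x = 4: f_y(4, y) = 6*y**2 - 58*y + 84; no integer root y with |y| ≤ 4.
Only singular point on the grid: (-2, 3).
Classify: substitute x = -2 + u, y = 3 + v and expand: f = -u**3 - u**2*v - u**2 - 2*u*v**2 + 2*v**3 + v**2.
No constant or linear terms (consistent with a singular point). Quadratic part: -u**2 + v**2. Cubic part: -u**3 - u**2*v - 2*u*v**2 + 2*v**3.
The quadratic part v**2 - u**2 = (v − u)(v + u) splits into two distinct linear factors, so there are two distinct tangent lines y − 3 = ±(x − -2) — this is a node (ordinary double point).
Classification: node.


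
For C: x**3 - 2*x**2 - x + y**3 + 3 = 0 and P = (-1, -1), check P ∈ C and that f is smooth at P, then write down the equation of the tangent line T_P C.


Tangent line at P: 6*x + 3*y + 9 = 0.

Step 1: f(-1, -1) = 0, so P lies on C.
Step 2: partial derivatives
  f_x(x, y) = 3*x**2 - 4*x - 1, f_y(x, y) = 3*y**2.
  f_x(P) = 6, f_y(P) = 3 (gradient nonzero, so P is smooth).
Step 3: tangent line at P: 6·(x − -1) + 3·(y − -1) = 0.
Expanding: 6*x + 3*y + 9 = 0.


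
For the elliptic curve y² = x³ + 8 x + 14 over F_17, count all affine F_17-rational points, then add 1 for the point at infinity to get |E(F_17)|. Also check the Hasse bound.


Affine points = {(2, 2), (2, 15), (4, 5), (4, 12), (5, 3), (5, 14), (9, 4), (9, 13), (12, 6), (12, 11)}; affine count = 10; |E(F_17)| = 11.

Discriminant check: Δ ∝ 4a³ + 27b² = 4·8³ + 27·14² = 4·512 + 27·196 ≡ 13 (mod 17). Nonzero ⇒ E is nonsingular.
For each x ∈ F_17, compute rhs = x³ + 8·x + 14 mod 17, then count y ∈ F_17 with y² ≡ rhs.
  x = 0: rhs = 14, matching y values: none (0 points).
  x = 1: rhs = 6, matching y values: none (0 points).
  x = 2: rhs = 4, matching y values: 2, 15 (2 points).
  x = 3: rhs = 14, matching y values: none (0 points).
  x = 4: rhs = 8, matching y values: 5, 12 (2 points).
  x = 5: rhs = 9, matching y values: 3, 14 (2 points).
  x = 6: rhs = 6, matching y values: none (0 points).
  x = 7: rhs = 5, matching y values: none (0 points).
  x = 8: rhs = 12, matching y values: none (0 points).
  x = 9: rhs = 16, matching y values: 4, 13 (2 points).
  x = 10: rhs = 6, matching y values: none (0 points).
  x = 11: rhs = 5, matching y values: none (0 points).
  x = 12: rhs = 2, matching y values: 6, 11 (2 points).
  x = 13: rhs = 3, matching y values: none (0 points).
  x = 14: rhs = 14, matching y values: none (0 points).
  x = 15: rhs = 7, matching y values: none (0 points).
  x = 16: rhs = 5, matching y values: none (0 points).
Total affine count: 10.
Full point count |E(F_17)| = 10 + 1 = 11.
Hasse bound: |11 − (17+1)| = |-7| = 7 ≤ 2√17 ≈ 8.2462 ✓.


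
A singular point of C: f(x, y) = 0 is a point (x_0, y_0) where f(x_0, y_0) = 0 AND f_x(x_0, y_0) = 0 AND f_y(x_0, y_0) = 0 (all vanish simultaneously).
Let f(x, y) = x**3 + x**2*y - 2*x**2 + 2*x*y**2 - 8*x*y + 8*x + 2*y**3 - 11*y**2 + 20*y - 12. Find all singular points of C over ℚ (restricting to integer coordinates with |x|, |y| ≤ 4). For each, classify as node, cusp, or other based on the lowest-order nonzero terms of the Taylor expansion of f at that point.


Singular points: {(0, 2)}; classification: cusp.

Compute partial derivatives:
  f_x = 3*x**2 + 2*x*y - 4*x + 2*y**2 - 8*y + 8.
  f_y = x**2 + 4*x*y - 8*x + 6*y**2 - 22*y + 20.
Scan x_0 ∈ {−4, ..., 4}. For each x_0, f_y(x_0, y) is a polynomial in y; find its integer roots y ∈ {−4, ..., 4}, then test f_x and f at those candidates.
  x = -4: f_y(-4, y) = 6*y**2 - 38*y + 68; no integer root y with |y| ≤ 4.
  x = -3: f_y(-3, y) = 6*y**2 - 34*y + 53; no integer root y with |y| ≤ 4.
  x = -2: f_y(-2, y) = 6*y**2 - 30*y + 40; no integer root y with |y| ≤ 4.
  x = -1: f_y(-1, y) = 6*y**2 - 26*y + 29; no integer root y with |y| ≤ 4.
  x = 0: f_y(0, y) = 6*y**2 - 22*y + 20; vanishes at y ∈ {2}. (0, 2): f_x = 0, f = 0 — SINGULAR.
  x = 1: f_y(1, y) = 6*y**2 - 18*y + 13; no integer root y with |y| ≤ 4.
  x = 2: f_y(2, y) = 6*y**2 - 14*y + 8; vanishes at y ∈ {1}. (2, 1): f_x = 10 ≠ 0.
  x = 3: f_y(3, y) = 6*y**2 - 10*y + 5; no integer root y with |y| ≤ 4.
  x = 4: f_y(4, y) = 6*y**2 - 6*y + 4; no integer root y with |y| ≤ 4.
Only singular point on the grid: (0, 2).
Classify: substitute x = 0 + u, y = 2 + v and expand: f = u**3 + u**2*v + 2*u*v**2 + 2*v**3 + v**2.
No constant or linear terms (consistent with a singular point). Quadratic part: v**2. Cubic part: u**3 + u**2*v + 2*u*v**2 + 2*v**3.
The quadratic part v**2 is a perfect square, so there is a single (double) tangent line v = 0, i.e. y = 2. Restricting the cubic part to that line (v = 0) leaves u**3 ≠ 0, so f is not divisible by v and the branch is v² ≈ -u**3 to lowest order — this is a cusp.
Classification: cusp.


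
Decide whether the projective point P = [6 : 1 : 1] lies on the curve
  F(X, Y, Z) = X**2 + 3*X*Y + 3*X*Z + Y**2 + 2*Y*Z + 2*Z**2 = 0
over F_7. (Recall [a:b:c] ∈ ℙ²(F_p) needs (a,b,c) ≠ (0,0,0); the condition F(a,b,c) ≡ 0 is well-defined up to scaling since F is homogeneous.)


F(6,1,1) ≡ 0 (mod 7); P is on the curve.

Evaluate F(6, 1, 1) term-by-term (mod 7).
  X**2 ↦ 1·36·1·1 = 36
  3*X*Y ↦ 3·6·1·1 = 18
  3*X*Z ↦ 3·6·1·1 = 18
  Y**2 ↦ 1·1·1·1 = 1
  2*Y*Z ↦ 2·1·1·1 = 2
  2*Z**2 ↦ 2·1·1·1 = 2
Sum: F(6, 1, 1) = (36) + (18) + (18) + (1) + (2) + (2) = 77.
Reducing mod 7: 77 ≡ 0 (mod 7).
Since F(a, b, c) ≡ 0 (mod 7), P lies on the curve.


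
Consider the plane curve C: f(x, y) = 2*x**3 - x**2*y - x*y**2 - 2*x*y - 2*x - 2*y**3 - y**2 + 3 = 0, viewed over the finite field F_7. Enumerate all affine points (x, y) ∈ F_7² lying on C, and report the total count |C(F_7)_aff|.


Affine F_7-points: {(0, 1), (2, 5), (3, 3), (5, 2)}; count = 4.

For each of the 49 pairs (x, y) ∈ F_7², evaluate f(x, y) mod 7. Record the zeros.
  x = 0: [0↦3, 1↦0, 2↦4, 3↦3, 4↦6, 5↦1, 6↦4]  zeros at y ∈ {1}
  x = 1: [0↦3, 1↦3, 2↦1, 3↦6, 4↦6, 5↦3, 6↦6]  zeros at y ∈ ∅
  x = 2: [0↦1, 1↦2, 2↦6, 3↦1, 4↦3, 5↦0, 6↦1]  zeros at y ∈ {5}
  x = 3: [0↦2, 1↦2, 2↦3, 3↦0, 4↦2, 5↦4, 6↦1]  zeros at y ∈ {3}
  x = 4: [0↦4, 1↦1, 2↦4, 3↦1, 4↦1, 5↦6, 6↦4]  zeros at y ∈ ∅
  x = 5: [0↦5, 1↦4, 2↦0, 3↦2, 4↦5, 5↦4, 6↦1]  zeros at y ∈ {2}
  x = 6: [0↦3, 1↦2, 2↦3, 3↦1, 4↦5, 5↦3, 6↦4]  zeros at y ∈ ∅
Collecting zeros: affine points = {(0, 1), (2, 5), (3, 3), (5, 2)}.
Total count |C(F_7)_aff| = 4.


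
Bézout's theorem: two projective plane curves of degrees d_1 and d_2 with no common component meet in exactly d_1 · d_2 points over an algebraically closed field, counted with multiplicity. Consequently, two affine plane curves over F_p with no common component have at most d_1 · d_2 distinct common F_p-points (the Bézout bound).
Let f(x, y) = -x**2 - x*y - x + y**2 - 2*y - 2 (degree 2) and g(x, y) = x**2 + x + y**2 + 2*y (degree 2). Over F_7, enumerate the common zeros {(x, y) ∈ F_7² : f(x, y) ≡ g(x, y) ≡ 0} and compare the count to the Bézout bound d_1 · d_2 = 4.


Common zeros: ∅; count = 0; Bézout bound = 4.

deg(f) = 2, deg(g) = 2, so Bézout bound = 4.
Scan x ∈ F_7. For each x, list the y ∈ F_7 with f(x, y) ≡ 0 and those with g(x, y) ≡ 0 (mod 7); the common zeros in that column are the intersection.
  x = 0: f ≡ 0 at y ∈ ∅; g ≡ 0 at y ∈ {0, 5}; common: ∅.
  x = 1: f ≡ 0 at y ∈ {4, 6}; g ≡ 0 at y ∈ ∅; common: ∅.
  x = 2: f ≡ 0 at y ∈ ∅; g ≡ 0 at y ∈ {2, 3}; common: ∅.
  x = 3: f ≡ 0 at y ∈ {0, 5}; g ≡ 0 at y ∈ ∅; common: ∅.
  x = 4: f ≡ 0 at y ∈ ∅; g ≡ 0 at y ∈ {2, 3}; common: ∅.
  x = 5: f ≡ 0 at y ∈ {2, 5}; g ≡ 0 at y ∈ ∅; common: ∅.
  x = 6: f ≡ 0 at y ∈ {2, 6}; g ≡ 0 at y ∈ {0, 5}; common: ∅.
Collecting: common zeros = ∅, so the count is 0.
Comparison with the Bézout bound: 0 ≤ 4 = deg(f)·deg(g), as expected for curves with no common component (the affine F_7-count falls short of the bound because intersections may lie at infinity, over extension fields, or carry multiplicity).


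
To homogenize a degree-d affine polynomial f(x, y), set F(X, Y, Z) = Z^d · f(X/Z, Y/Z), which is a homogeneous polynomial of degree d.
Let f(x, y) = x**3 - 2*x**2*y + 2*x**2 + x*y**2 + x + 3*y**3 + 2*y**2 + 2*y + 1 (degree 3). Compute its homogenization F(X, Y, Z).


F(X, Y, Z) = X**3 - 2*X**2*Y + 2*X**2*Z + X*Y**2 + X*Z**2 + 3*Y**3 + 2*Y**2*Z + 2*Y*Z**2 + Z**3

deg(f) = 3.
Substitute x = X/Z, y = Y/Z into f, then multiply by Z^3.
  monomial 1·x^3·y^0 ↦ 1·X^3·Y^0·Z^0.
  monomial -2·x^2·y^1 ↦ -2·X^2·Y^1·Z^0.
  monomial 2·x^2·y^0 ↦ 2·X^2·Y^0·Z^1.
  monomial 1·x^1·y^2 ↦ 1·X^1·Y^2·Z^0.
  monomial 1·x^1·y^0 ↦ 1·X^1·Y^0·Z^2.
  monomial 3·x^0·y^3 ↦ 3·X^0·Y^3·Z^0.
  monomial 2·x^0·y^2 ↦ 2·X^0·Y^2·Z^1.
  monomial 2·x^0·y^1 ↦ 2·X^0·Y^1·Z^2.
  monomial 1·x^0·y^0 ↦ 1·X^0·Y^0·Z^3.
Collecting: F(X, Y, Z) = X**3 - 2*X**2*Y + 2*X**2*Z + X*Y**2 + X*Z**2 + 3*Y**3 + 2*Y**2*Z + 2*Y*Z**2 + Z**3.


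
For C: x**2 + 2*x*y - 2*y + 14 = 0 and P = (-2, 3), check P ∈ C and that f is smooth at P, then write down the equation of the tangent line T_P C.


Tangent line at P: 2*x - 6*y + 22 = 0.

Step 1: f(-2, 3) = 0, so P lies on C.
Step 2: partial derivatives
  f_x(x, y) = 2*x + 2*y, f_y(x, y) = 2*x - 2.
  f_x(P) = 2, f_y(P) = -6 (gradient nonzero, so P is smooth).
Step 3: tangent line at P: 2·(x − -2) + -6·(y − 3) = 0.
Expanding: 2*x - 6*y + 22 = 0.


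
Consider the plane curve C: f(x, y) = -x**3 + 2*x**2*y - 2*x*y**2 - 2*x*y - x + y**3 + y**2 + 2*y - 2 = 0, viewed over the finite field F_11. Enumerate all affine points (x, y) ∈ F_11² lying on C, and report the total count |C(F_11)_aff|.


Affine F_11-points: {(2, 6), (2, 9), (2, 10), (3, 1), (3, 6), (3, 9), (5, 0), (5, 4), (5, 5), (6, 3), (6, 4), (7, 0), (7, 6), (7, 7), (8, 4), (10, 0)}; count = 16.

For each of the 121 pairs (x, y) ∈ F_11², evaluate f(x, y) mod 11. Record the zeros.
  x = 0: [0↦9, 1↦2, 2↦3, 3↦7, 4↦9, 5↦4, 6↦9, 7↦8, 8↦7, 9↦1, 10↦7]  zeros at y ∈ ∅
  x = 1: [0↦7, 1↦9, 2↦4, 3↦9, 4↦8, 5↦7, 6↦1, 7↦7, 8↦9, 9↦2, 10↦3]  zeros at y ∈ ∅
  x = 2: [0↦10, 1↦3, 2↦7, 3↦6, 4↦6, 5↦2, 6↦0, 7↦6, 8↦4, 9↦0, 10↦0]  zeros at y ∈ {6, 9, 10}
  x = 3: [0↦1, 1↦0, 2↦6, 3↦3, 4↦8, 5↦5, 6↦0, 7↦10, 8↦8, 9↦0, 10↦3]  zeros at y ∈ {1, 6, 9}
  x = 4: [0↦7, 1↦5, 2↦6, 3↦5, 4↦8, 5↦10, 6↦6, 7↦2, 8↦4, 9↦7, 10↦6]  zeros at y ∈ ∅
  x = 5: [0↦0, 1↦1, 2↦1, 3↦6, 4↦0, 5↦0, 6↦1, 7↦9, 8↦8, 9↦4, 10↦3]  zeros at y ∈ {0, 4, 5}
  x = 6: [0↦7, 1↦4, 2↦7, 3↦0, 4↦0, 5↦2, 6↦1, 7↦3, 8↦3, 9↦7, 10↦10]  zeros at y ∈ {3, 4}
  x = 7: [0↦0, 1↦8, 2↦7, 3↦3, 4↦2, 5↦10, 6↦0, 7↦0, 8↦5, 9↦10, 10↦10]  zeros at y ∈ {0, 6, 7}
  x = 8: [0↦6, 1↦7, 2↦6, 3↦9, 4↦0, 5↦7, 6↦3, 7↦5, 8↦8, 9↦7, 10↦8]  zeros at y ∈ {4}
  x = 9: [0↦8, 1↦6, 2↦9, 3↦1, 4↦10, 5↦9, 6↦4, 7↦1, 8↦6, 9↦3, 10↦9]  zeros at y ∈ ∅
  x = 10: [0↦0, 1↦10, 2↦10, 3↦6, 4↦4, 5↦10, 6↦8, 7↦4, 8↦4, 9↦3, 10↦7]  zeros at y ∈ {0}
Collecting zeros: affine points = {(2, 6), (2, 9), (2, 10), (3, 1), (3, 6), (3, 9), (5, 0), (5, 4), (5, 5), (6, 3), (6, 4), (7, 0), (7, 6), (7, 7), (8, 4), (10, 0)}.
Total count |C(F_11)_aff| = 16.


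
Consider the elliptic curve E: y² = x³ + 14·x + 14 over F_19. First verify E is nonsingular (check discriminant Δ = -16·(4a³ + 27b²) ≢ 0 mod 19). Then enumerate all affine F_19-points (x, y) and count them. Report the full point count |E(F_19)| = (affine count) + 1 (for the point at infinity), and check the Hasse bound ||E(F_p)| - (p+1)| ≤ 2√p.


Affine points = {(3, 8), (3, 11), (4, 1), (4, 18), (5, 0), (8, 7), (8, 12), (11, 6), (11, 13), (14, 3), (14, 16), (17, 4), (17, 15)}; affine count = 13; |E(F_19)| = 14.

Discriminant check: Δ ∝ 4a³ + 27b² = 4·14³ + 27·14² = 4·2744 + 27·196 ≡ 4 (mod 19). Nonzero ⇒ E is nonsingular.
For each x ∈ F_19, compute rhs = x³ + 14·x + 14 mod 19, then count y ∈ F_19 with y² ≡ rhs.
  x = 0: rhs = 14, matching y values: none (0 points).
  x = 1: rhs = 10, matching y values: none (0 points).
  x = 2: rhs = 12, matching y values: none (0 points).
  x = 3: rhs = 7, matching y values: 8, 11 (2 points).
  x = 4: rhs = 1, matching y values: 1, 18 (2 points).
  x = 5: rhs = 0, matching y values: 0 (1 points).
  x = 6: rhs = 10, matching y values: none (0 points).
  x = 7: rhs = 18, matching y values: none (0 points).
  x = 8: rhs = 11, matching y values: 7, 12 (2 points).
  x = 9: rhs = 14, matching y values: none (0 points).
  x = 10: rhs = 14, matching y values: none (0 points).
  x = 11: rhs = 17, matching y values: 6, 13 (2 points).
  x = 12: rhs = 10, matching y values: none (0 points).
  x = 13: rhs = 18, matching y values: none (0 points).
  x = 14: rhs = 9, matching y values: 3, 16 (2 points).
  x = 15: rhs = 8, matching y values: none (0 points).
  x = 16: rhs = 2, matching y values: none (0 points).
  x = 17: rhs = 16, matching y values: 4, 15 (2 points).
  x = 18: rhs = 18, matching y values: none (0 points).
Total affine count: 13.
Full point count |E(F_19)| = 13 + 1 = 14.
Hasse bound: |14 − (19+1)| = |-6| = 6 ≤ 2√19 ≈ 8.7178 ✓.


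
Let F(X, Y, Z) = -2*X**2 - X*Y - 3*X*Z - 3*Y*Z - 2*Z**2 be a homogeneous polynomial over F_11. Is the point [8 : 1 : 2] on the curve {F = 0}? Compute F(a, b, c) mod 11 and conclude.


F(8,1,2) ≡ 0 (mod 11); P is on the curve.

Evaluate F(8, 1, 2) term-by-term (mod 11).
  -2*X**2 ↦ -2·64·1·1 = -128
  -X*Y ↦ -1·8·1·1 = -8
  -3*X*Z ↦ -3·8·1·2 = -48
  -3*Y*Z ↦ -3·1·1·2 = -6
  -2*Z**2 ↦ -2·1·1·4 = -8
Sum: F(8, 1, 2) = (-128) + (-8) + (-48) + (-6) + (-8) = -198.
Reducing mod 11: -198 ≡ 0 (mod 11).
Since F(a, b, c) ≡ 0 (mod 11), P lies on the curve.
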